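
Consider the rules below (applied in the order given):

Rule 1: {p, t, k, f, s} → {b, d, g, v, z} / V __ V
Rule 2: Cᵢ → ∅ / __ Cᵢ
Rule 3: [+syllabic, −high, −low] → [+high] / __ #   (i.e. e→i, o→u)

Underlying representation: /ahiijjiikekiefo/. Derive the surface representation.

Rule 1 (intervocalic voicing): /k/ is a voiceless obstruent between vowels /i/ and /e/, so it voices to [g]. /k/ is a voiceless obstruent between vowels /e/ and /i/, so it voices to [g]. /f/ is a voiceless obstruent between vowels /e/ and /o/, so it voices to [v]. /ahiijjiikekiefo/ → ahiijjiigegievo.
Rule 2 (degemination): /jj/ is a geminate; the first /j/ deletes. /ahiijjiigegievo/ → ahiijiigegievo.
Rule 3 (final vowel raising): /o/ is a mid vowel in word-final position, so it raises to [u]. /ahiijiigegievo/ → ahiijiigegievu.

ahiijiigegievu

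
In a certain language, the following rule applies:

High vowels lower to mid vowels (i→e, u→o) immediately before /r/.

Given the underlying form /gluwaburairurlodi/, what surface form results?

gluwaboraerorlodi

Scanning /gluwaburairurlodi/: /u/ at position 3 is not in the conditioning environment; /u/ is a high vowel immediately before /r/, so it lowers to [o]; /i/ is a high vowel immediately before /r/, so it lowers to [e]; /u/ is a high vowel immediately before /r/, so it lowers to [o]; /i/ at position 17 is not in the conditioning environment.
Result: [gluwaboraerorlodi].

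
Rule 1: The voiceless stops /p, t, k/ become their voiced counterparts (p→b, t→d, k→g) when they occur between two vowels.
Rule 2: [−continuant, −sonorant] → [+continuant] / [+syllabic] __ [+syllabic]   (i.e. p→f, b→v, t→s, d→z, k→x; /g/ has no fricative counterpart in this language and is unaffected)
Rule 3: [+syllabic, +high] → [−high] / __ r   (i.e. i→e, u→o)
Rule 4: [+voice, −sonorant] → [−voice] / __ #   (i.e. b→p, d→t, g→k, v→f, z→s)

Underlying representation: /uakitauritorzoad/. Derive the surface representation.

Rule 1 (intervocalic voicing): /k/ is a voiceless stop between vowels /a/ and /i/, so it voices to [g]. /t/ is a voiceless stop between vowels /i/ and /a/, so it voices to [d]. /t/ is a voiceless stop between vowels /i/ and /o/, so it voices to [d]. /uakitauritorzoad/ → uagidauridorzoad.
Rule 2 (intervocalic spirantization): /d/ is a stop between vowels /i/ and /a/, so it spirantizes to the fricative [z]. /d/ is a stop between vowels /i/ and /o/, so it spirantizes to the fricative [z]. /uagidauridorzoad/ → uagizaurizorzoad.
Rule 3 (pre-rhotic lowering): /u/ is a high vowel immediately before /r/, so it lowers to [o]. /uagizaurizorzoad/ → uagizaorizorzoad.
Rule 4 (final devoicing): /d/ is a voiced obstruent in word-final position, so it devoices to [t]. /uagizaorizorzoad/ → uagizaorizorzoat.

uagizaorizorzoat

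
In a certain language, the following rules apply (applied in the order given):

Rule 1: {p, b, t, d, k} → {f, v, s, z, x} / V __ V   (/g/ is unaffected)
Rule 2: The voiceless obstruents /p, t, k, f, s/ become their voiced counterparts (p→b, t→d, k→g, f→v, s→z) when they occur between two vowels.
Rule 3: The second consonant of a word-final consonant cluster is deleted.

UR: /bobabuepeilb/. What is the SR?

Rule 1 (intervocalic spirantization): /b/ is a stop between vowels /o/ and /a/, so it spirantizes to the fricative [v]. /b/ is a stop between vowels /a/ and /u/, so it spirantizes to the fricative [v]. /p/ is a stop between vowels /e/ and /e/, so it spirantizes to the fricative [f]. /bobabuepeilb/ → bovavuefeilb.
Rule 2 (intervocalic voicing): /f/ is a voiceless obstruent between vowels /e/ and /e/, so it voices to [v]. /bovavuefeilb/ → bovavueveilb.
Rule 3 (final cluster simplification): /b/ is the second consonant of a word-final cluster /lb/, so it deletes. /bovavueveilb/ → bovavueveil.

bovavueveil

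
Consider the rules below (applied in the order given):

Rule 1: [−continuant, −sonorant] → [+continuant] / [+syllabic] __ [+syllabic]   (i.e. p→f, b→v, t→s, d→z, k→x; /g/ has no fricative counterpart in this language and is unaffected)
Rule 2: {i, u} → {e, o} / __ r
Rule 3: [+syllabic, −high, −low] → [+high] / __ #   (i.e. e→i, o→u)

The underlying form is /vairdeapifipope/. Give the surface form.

vaerdeafififofi

Rule 1 (intervocalic spirantization): /p/ is a stop between vowels /a/ and /i/, so it spirantizes to the fricative [f]. /p/ is a stop between vowels /i/ and /o/, so it spirantizes to the fricative [f]. /p/ is a stop between vowels /o/ and /e/, so it spirantizes to the fricative [f]. /vairdeapifipope/ → vairdeafififofe.
Rule 2 (pre-rhotic lowering): /i/ is a high vowel immediately before /r/, so it lowers to [e]. /vairdeafififofe/ → vaerdeafififofe.
Rule 3 (final vowel raising): /e/ is a mid vowel in word-final position, so it raises to [i]. /vaerdeafififofe/ → vaerdeafififofi.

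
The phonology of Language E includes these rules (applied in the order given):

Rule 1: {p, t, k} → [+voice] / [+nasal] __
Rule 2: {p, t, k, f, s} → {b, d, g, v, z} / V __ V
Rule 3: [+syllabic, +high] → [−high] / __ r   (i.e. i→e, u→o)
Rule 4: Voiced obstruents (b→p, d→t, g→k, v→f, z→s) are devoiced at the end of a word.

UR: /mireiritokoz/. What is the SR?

mereeridogos

Rule 1 (post-nasal voicing): no segment meets the environment; /mireiritokoz/ is unchanged.
Rule 2 (intervocalic voicing): /t/ is a voiceless obstruent between vowels /i/ and /o/, so it voices to [d]. /k/ is a voiceless obstruent between vowels /o/ and /o/, so it voices to [g]. /mireiritokoz/ → mireiridogoz.
Rule 3 (pre-rhotic lowering): /i/ is a high vowel immediately before /r/, so it lowers to [e]. /i/ is a high vowel immediately before /r/, so it lowers to [e]. /mireiridogoz/ → mereeridogoz.
Rule 4 (final devoicing): /z/ is a voiced obstruent in word-final position, so it devoices to [s]. /mereeridogoz/ → mereeridogos.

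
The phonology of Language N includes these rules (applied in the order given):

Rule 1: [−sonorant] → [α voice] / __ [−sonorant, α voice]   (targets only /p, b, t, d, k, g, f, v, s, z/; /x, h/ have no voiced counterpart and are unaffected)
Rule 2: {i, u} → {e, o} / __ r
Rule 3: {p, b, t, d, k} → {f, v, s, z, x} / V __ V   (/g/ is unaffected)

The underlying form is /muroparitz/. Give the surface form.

morofaridz

Rule 1 (regressive voicing assimilation): /t/ precedes the voiced obstruent /z/, so it voices to [d] by assimilation. /muroparitz/ → muroparidz.
Rule 2 (pre-rhotic lowering): /u/ is a high vowel immediately before /r/, so it lowers to [o]. /muroparidz/ → moroparidz.
Rule 3 (intervocalic spirantization): /p/ is a stop between vowels /o/ and /a/, so it spirantizes to the fricative [f]. /moroparidz/ → morofaridz.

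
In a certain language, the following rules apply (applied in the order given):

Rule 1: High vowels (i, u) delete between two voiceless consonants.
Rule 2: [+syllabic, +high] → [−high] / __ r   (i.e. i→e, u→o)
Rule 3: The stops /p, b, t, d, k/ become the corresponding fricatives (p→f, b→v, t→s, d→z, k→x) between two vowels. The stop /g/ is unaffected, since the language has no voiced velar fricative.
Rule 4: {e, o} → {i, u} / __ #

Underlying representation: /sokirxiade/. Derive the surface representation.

soxerxiazi

Rule 1 (high vowel syncope): no segment meets the environment; /sokirxiade/ is unchanged.
Rule 2 (pre-rhotic lowering): /i/ is a high vowel immediately before /r/, so it lowers to [e]. /sokirxiade/ → sokerxiade.
Rule 3 (intervocalic spirantization): /k/ is a stop between vowels /o/ and /e/, so it spirantizes to the fricative [x]. /d/ is a stop between vowels /a/ and /e/, so it spirantizes to the fricative [z]. /sokerxiade/ → soxerxiaze.
Rule 4 (final vowel raising): /e/ is a mid vowel in word-final position, so it raises to [i]. /soxerxiaze/ → soxerxiazi.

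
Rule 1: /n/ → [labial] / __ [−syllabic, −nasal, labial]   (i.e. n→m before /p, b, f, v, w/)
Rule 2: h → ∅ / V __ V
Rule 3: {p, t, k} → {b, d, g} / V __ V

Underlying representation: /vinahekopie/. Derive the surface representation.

vinaegobie

Rule 1 (nasal place assimilation): no segment meets the environment; /vinahekopie/ is unchanged.
Rule 2 (intervocalic h-deletion): /h/ occurs between vowels /a/ and /e/, so it deletes. /vinahekopie/ → vinaekopie.
Rule 3 (intervocalic voicing): /k/ is a voiceless stop between vowels /e/ and /o/, so it voices to [g]. /p/ is a voiceless stop between vowels /o/ and /i/, so it voices to [b]. /vinaekopie/ → vinaegobie.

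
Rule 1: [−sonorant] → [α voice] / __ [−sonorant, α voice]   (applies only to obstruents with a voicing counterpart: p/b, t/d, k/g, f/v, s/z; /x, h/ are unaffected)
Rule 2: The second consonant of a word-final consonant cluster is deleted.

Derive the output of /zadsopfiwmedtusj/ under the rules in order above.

Rule 1 (regressive voicing assimilation): /d/ precedes the voiceless obstruent /s/, so it devoices to [t] by assimilation. /d/ precedes the voiceless obstruent /t/, so it devoices to [t] by assimilation. /zadsopfiwmedtusj/ → zatsopfiwmettusj.
Rule 2 (final cluster simplification): /j/ is the second consonant of a word-final cluster /sj/, so it deletes. /zatsopfiwmettusj/ → zatsopfiwmettus.

zatsopfiwmettus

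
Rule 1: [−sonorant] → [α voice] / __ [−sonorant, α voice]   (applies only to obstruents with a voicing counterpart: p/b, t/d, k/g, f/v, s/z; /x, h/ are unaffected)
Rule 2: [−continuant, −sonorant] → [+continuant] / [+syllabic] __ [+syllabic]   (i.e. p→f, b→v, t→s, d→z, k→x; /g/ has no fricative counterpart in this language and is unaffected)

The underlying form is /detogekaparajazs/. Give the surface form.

desogexafarajass

Rule 1 (regressive voicing assimilation): /z/ precedes the voiceless obstruent /s/, so it devoices to [s] by assimilation. /detogekaparajazs/ → detogekaparajass.
Rule 2 (intervocalic spirantization): /t/ is a stop between vowels /e/ and /o/, so it spirantizes to the fricative [s]. /k/ is a stop between vowels /e/ and /a/, so it spirantizes to the fricative [x]. /p/ is a stop between vowels /a/ and /a/, so it spirantizes to the fricative [f]. /detogekaparajass/ → desogexafarajass.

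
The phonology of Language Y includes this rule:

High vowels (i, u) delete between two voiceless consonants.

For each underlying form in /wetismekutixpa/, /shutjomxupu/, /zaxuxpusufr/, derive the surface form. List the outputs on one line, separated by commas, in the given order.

wetsmektxpa, shtjomxpu, zaxxpsfr

/wetismekutixpa/: /i/ is a high vowel flanked by voiceless consonants /t/ and /s/, so it deletes. /u/ is a high vowel flanked by voiceless consonants /k/ and /t/, so it deletes. /i/ is a high vowel flanked by voiceless consonants /t/ and /x/, so it deletes. → [wetsmektxpa].
/shutjomxupu/: /u/ is a high vowel flanked by voiceless consonants /h/ and /t/, so it deletes. /u/ is a high vowel flanked by voiceless consonants /x/ and /p/, so it deletes. → [shtjomxpu].
/zaxuxpusufr/: /u/ is a high vowel flanked by voiceless consonants /x/ and /x/, so it deletes. /u/ is a high vowel flanked by voiceless consonants /p/ and /s/, so it deletes. /u/ is a high vowel flanked by voiceless consonants /s/ and /f/, so it deletes. → [zaxxpsfr].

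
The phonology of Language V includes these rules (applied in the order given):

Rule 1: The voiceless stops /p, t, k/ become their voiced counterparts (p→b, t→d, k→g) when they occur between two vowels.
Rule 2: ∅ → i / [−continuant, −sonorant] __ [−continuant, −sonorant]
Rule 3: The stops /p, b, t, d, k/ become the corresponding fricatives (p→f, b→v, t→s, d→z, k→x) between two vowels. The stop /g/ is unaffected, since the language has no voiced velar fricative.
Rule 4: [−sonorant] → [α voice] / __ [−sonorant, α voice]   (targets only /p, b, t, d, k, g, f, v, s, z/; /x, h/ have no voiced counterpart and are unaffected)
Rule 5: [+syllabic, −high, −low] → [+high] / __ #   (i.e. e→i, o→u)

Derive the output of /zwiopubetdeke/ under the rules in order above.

zwiovuvesizegi

Rule 1 (intervocalic voicing): /p/ is a voiceless stop between vowels /o/ and /u/, so it voices to [b]. /k/ is a voiceless stop between vowels /e/ and /e/, so it voices to [g]. /zwiopubetdeke/ → zwiobubetdege.
Rule 2 (stop-cluster i-epenthesis): /t/ and /d/ form a stop–stop cluster, so [i] is inserted between them. /zwiobubetdege/ → zwiobubetidege.
Rule 3 (intervocalic spirantization): /b/ is a stop between vowels /o/ and /u/, so it spirantizes to the fricative [v]. /b/ is a stop between vowels /u/ and /e/, so it spirantizes to the fricative [v]. /t/ is a stop between vowels /e/ and /i/, so it spirantizes to the fricative [s]. /d/ is a stop between vowels /i/ and /e/, so it spirantizes to the fricative [z]. /zwiobubetidege/ → zwiovuvesizege.
Rule 4 (regressive voicing assimilation): no segment meets the environment; /zwiovuvesizege/ is unchanged.
Rule 5 (final vowel raising): /e/ is a mid vowel in word-final position, so it raises to [i]. /zwiovuvesizege/ → zwiovuvesizegi.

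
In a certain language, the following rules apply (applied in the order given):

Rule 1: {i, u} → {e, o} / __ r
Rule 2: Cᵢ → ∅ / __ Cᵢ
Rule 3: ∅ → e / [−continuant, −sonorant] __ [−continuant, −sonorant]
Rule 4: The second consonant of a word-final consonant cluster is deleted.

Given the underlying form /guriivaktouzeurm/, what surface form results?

goriivaketouzeor

Rule 1 (pre-rhotic lowering): /u/ is a high vowel immediately before /r/, so it lowers to [o]. /u/ is a high vowel immediately before /r/, so it lowers to [o]. /guriivaktouzeurm/ → goriivaktouzeorm.
Rule 2 (degemination): no segment meets the environment; /goriivaktouzeorm/ is unchanged.
Rule 3 (stop-cluster e-epenthesis): /k/ and /t/ form a stop–stop cluster, so [e] is inserted between them. /goriivaktouzeorm/ → goriivaketouzeorm.
Rule 4 (final cluster simplification): /m/ is the second consonant of a word-final cluster /rm/, so it deletes. /goriivaketouzeorm/ → goriivaketouzeor.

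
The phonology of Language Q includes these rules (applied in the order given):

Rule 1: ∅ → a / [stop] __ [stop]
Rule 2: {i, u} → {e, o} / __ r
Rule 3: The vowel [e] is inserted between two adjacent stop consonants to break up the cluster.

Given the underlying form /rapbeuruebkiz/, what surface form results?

rapabeoruebakiz

Rule 1 (stop-cluster a-epenthesis): /p/ and /b/ form a stop–stop cluster, so [a] is inserted between them. /b/ and /k/ form a stop–stop cluster, so [a] is inserted between them. /rapbeuruebkiz/ → rapabeuruebakiz.
Rule 2 (pre-rhotic lowering): /u/ is a high vowel immediately before /r/, so it lowers to [o]. /rapabeuruebakiz/ → rapabeoruebakiz.
Rule 3 (stop-cluster e-epenthesis): no segment meets the environment; /rapabeoruebakiz/ is unchanged.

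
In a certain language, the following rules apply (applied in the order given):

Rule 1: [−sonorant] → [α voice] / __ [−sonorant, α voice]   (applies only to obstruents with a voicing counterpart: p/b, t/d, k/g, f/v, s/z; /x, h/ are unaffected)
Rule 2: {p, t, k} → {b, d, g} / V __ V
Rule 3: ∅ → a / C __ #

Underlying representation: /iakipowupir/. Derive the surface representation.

iagibowubira

Rule 1 (regressive voicing assimilation): no segment meets the environment; /iakipowupir/ is unchanged.
Rule 2 (intervocalic voicing): /k/ is a voiceless stop between vowels /a/ and /i/, so it voices to [g]. /p/ is a voiceless stop between vowels /i/ and /o/, so it voices to [b]. /p/ is a voiceless stop between vowels /u/ and /i/, so it voices to [b]. /iakipowupir/ → iagibowubir.
Rule 3 (final a-epenthesis): the form ends in the consonant /r/, so [a] is inserted word-finally. /iagibowubir/ → iagibowubira.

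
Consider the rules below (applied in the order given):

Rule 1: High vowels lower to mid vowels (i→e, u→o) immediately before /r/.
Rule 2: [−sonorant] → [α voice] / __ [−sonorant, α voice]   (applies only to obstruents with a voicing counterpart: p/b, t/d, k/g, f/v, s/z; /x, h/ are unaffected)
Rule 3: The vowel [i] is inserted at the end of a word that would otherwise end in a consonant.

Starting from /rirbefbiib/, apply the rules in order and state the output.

rerbevbiibi

Rule 1 (pre-rhotic lowering): /i/ is a high vowel immediately before /r/, so it lowers to [e]. /rirbefbiib/ → rerbefbiib.
Rule 2 (regressive voicing assimilation): /f/ precedes the voiced obstruent /b/, so it voices to [v] by assimilation. /rerbefbiib/ → rerbevbiib.
Rule 3 (final i-epenthesis): the form ends in the consonant /b/, so [i] is inserted word-finally. /rerbevbiib/ → rerbevbiibi.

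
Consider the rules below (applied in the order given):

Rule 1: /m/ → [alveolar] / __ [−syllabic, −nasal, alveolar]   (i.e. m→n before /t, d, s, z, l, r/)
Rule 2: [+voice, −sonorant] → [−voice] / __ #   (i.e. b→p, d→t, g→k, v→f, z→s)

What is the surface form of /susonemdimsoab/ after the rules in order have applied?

susonendinsoap

Rule 1 (nasal place assimilation): /m/ precedes the alveolar consonant /d/, so it assimilates in place to [n]. /m/ precedes the alveolar consonant /s/, so it assimilates in place to [n]. /susonemdimsoab/ → susonendinsoab.
Rule 2 (final devoicing): /b/ is a voiced obstruent in word-final position, so it devoices to [p]. /susonendinsoab/ → susonendinsoap.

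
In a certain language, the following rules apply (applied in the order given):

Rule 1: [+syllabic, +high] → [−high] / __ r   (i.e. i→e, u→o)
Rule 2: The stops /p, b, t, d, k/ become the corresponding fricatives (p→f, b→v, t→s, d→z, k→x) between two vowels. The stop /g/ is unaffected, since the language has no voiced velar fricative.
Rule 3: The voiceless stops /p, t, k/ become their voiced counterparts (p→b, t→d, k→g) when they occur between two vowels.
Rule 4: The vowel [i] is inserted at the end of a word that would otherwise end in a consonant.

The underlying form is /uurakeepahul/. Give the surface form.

Rule 1 (pre-rhotic lowering): /u/ is a high vowel immediately before /r/, so it lowers to [o]. /uurakeepahul/ → uorakeepahul.
Rule 2 (intervocalic spirantization): /k/ is a stop between vowels /a/ and /e/, so it spirantizes to the fricative [x]. /p/ is a stop between vowels /e/ and /a/, so it spirantizes to the fricative [f]. /uorakeepahul/ → uoraxeefahul.
Rule 3 (intervocalic voicing): no segment meets the environment; /uoraxeefahul/ is unchanged.
Rule 4 (final i-epenthesis): the form ends in the consonant /l/, so [i] is inserted word-finally. /uoraxeefahul/ → uoraxeefahuli.

uoraxeefahuli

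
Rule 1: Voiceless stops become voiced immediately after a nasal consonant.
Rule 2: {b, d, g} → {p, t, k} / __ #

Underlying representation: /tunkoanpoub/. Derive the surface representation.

tungoanboup

Rule 1 (post-nasal voicing): /k/ is a voiceless stop immediately after the nasal /n/, so it voices to [g]. /p/ is a voiceless stop immediately after the nasal /n/, so it voices to [b]. /tunkoanpoub/ → tungoanboub.
Rule 2 (final devoicing): /b/ is a voiced stop in word-final position, so it devoices to [p]. /tungoanboub/ → tungoanboup.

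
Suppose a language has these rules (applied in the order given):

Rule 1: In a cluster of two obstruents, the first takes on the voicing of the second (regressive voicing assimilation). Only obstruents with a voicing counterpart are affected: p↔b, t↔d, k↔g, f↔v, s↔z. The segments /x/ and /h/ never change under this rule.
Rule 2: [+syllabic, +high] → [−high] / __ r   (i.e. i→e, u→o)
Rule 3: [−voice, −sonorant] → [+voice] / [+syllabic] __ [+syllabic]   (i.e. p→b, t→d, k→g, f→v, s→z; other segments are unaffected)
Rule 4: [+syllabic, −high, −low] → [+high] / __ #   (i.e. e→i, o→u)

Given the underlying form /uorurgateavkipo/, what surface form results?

uororgadeafkibu

Rule 1 (regressive voicing assimilation): /v/ precedes the voiceless obstruent /k/, so it devoices to [f] by assimilation. /uorurgateavkipo/ → uorurgateafkipo.
Rule 2 (pre-rhotic lowering): /u/ is a high vowel immediately before /r/, so it lowers to [o]. /uorurgateafkipo/ → uororgateafkipo.
Rule 3 (intervocalic voicing): /t/ is a voiceless obstruent between vowels /a/ and /e/, so it voices to [d]. /p/ is a voiceless obstruent between vowels /i/ and /o/, so it voices to [b]. /uororgateafkipo/ → uororgadeafkibo.
Rule 4 (final vowel raising): /o/ is a mid vowel in word-final position, so it raises to [u]. /uororgadeafkibo/ → uororgadeafkibu.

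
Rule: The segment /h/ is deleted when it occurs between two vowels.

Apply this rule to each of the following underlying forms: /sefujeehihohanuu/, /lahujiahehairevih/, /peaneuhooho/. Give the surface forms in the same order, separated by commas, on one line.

/sefujeehihohanuu/: /h/ occurs between vowels /e/ and /i/, so it deletes. /h/ occurs between vowels /i/ and /o/, so it deletes. /h/ occurs between vowels /o/ and /a/, so it deletes. → [sefujeeioanuu].
/lahujiahehairevih/: /h/ occurs between vowels /a/ and /u/, so it deletes. /h/ occurs between vowels /a/ and /e/, so it deletes. /h/ occurs between vowels /e/ and /a/, so it deletes. → [laujiaeairevih].
/peaneuhooho/: /h/ occurs between vowels /u/ and /o/, so it deletes. /h/ occurs between vowels /o/ and /o/, so it deletes. → [peaneuooo].

sefujeeioanuu, laujiaeairevih, peaneuooo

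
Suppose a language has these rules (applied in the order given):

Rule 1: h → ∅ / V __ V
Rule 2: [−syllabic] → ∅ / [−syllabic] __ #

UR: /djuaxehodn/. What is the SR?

Rule 1 (intervocalic h-deletion): /h/ occurs between vowels /e/ and /o/, so it deletes. /djuaxehodn/ → djuaxeodn.
Rule 2 (final cluster simplification): /n/ is the second consonant of a word-final cluster /dn/, so it deletes. /djuaxeodn/ → djuaxeod.

djuaxeod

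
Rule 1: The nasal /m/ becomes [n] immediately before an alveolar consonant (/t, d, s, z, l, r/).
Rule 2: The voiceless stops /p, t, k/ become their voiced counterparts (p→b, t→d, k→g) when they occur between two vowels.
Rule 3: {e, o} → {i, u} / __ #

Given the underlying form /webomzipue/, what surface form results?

Rule 1 (nasal place assimilation): /m/ precedes the alveolar consonant /z/, so it assimilates in place to [n]. /webomzipue/ → webonzipue.
Rule 2 (intervocalic voicing): /p/ is a voiceless stop between vowels /i/ and /u/, so it voices to [b]. /webonzipue/ → webonzibue.
Rule 3 (final vowel raising): /e/ is a mid vowel in word-final position, so it raises to [i]. /webonzibue/ → webonzibui.

webonzibui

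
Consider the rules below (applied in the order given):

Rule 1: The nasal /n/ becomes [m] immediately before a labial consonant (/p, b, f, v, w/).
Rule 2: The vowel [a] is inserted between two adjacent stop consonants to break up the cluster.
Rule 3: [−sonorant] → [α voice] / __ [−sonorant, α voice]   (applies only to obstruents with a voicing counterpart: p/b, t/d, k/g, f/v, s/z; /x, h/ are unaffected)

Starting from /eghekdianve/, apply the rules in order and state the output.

Rule 1 (nasal place assimilation): /n/ precedes the labial consonant /v/, so it assimilates in place to [m]. /eghekdianve/ → eghekdiamve.
Rule 2 (stop-cluster a-epenthesis): /k/ and /d/ form a stop–stop cluster, so [a] is inserted between them. /eghekdiamve/ → eghekadiamve.
Rule 3 (regressive voicing assimilation): /g/ precedes the voiceless obstruent /h/, so it devoices to [k] by assimilation. /eghekadiamve/ → ekhekadiamve.

ekhekadiamve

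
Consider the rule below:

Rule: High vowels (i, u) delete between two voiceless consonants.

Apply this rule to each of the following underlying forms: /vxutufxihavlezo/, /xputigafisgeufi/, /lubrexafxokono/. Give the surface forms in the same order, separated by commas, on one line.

vxtfxhavlezo, xptigafsgeufi, lubrexafxokono

/vxutufxihavlezo/: /u/ is a high vowel flanked by voiceless consonants /x/ and /t/, so it deletes. /u/ is a high vowel flanked by voiceless consonants /t/ and /f/, so it deletes. /i/ is a high vowel flanked by voiceless consonants /x/ and /h/, so it deletes. → [vxtfxhavlezo].
/xputigafisgeufi/: /u/ is a high vowel flanked by voiceless consonants /p/ and /t/, so it deletes. /i/ is a high vowel flanked by voiceless consonants /f/ and /s/, so it deletes. → [xptigafsgeufi].
/lubrexafxokono/: the rule's environment is not met; surfaces unchanged as [lubrexafxokono].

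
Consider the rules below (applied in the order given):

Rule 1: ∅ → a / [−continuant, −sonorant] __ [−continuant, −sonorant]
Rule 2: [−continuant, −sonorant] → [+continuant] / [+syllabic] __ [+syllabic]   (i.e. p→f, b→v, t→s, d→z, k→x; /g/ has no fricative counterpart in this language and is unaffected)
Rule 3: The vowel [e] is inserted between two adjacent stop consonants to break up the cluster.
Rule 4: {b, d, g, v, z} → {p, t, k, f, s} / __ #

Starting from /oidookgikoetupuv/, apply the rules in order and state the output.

Rule 1 (stop-cluster a-epenthesis): /k/ and /g/ form a stop–stop cluster, so [a] is inserted between them. /oidookgikoetupuv/ → oidookagikoetupuv.
Rule 2 (intervocalic spirantization): /d/ is a stop between vowels /i/ and /o/, so it spirantizes to the fricative [z]. /k/ is a stop between vowels /o/ and /a/, so it spirantizes to the fricative [x]. /k/ is a stop between vowels /i/ and /o/, so it spirantizes to the fricative [x]. /t/ is a stop between vowels /e/ and /u/, so it spirantizes to the fricative [s]. /p/ is a stop between vowels /u/ and /u/, so it spirantizes to the fricative [f]. /oidookagikoetupuv/ → oizooxagixoesufuv.
Rule 3 (stop-cluster e-epenthesis): no segment meets the environment; /oizooxagixoesufuv/ is unchanged.
Rule 4 (final devoicing): /v/ is a voiced obstruent in word-final position, so it devoices to [f]. /oizooxagixoesufuv/ → oizooxagixoesufuf.

oizooxagixoesufuf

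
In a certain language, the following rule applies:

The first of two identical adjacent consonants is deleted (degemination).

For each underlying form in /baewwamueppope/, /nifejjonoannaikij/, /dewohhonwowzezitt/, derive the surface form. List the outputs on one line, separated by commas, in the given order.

baewamuepope, nifejonoanaikij, dewohonwowzezit

/baewwamueppope/: /ww/ is a geminate; the first /w/ deletes. /pp/ is a geminate; the first /p/ deletes. → [baewamuepope].
/nifejjonoannaikij/: /jj/ is a geminate; the first /j/ deletes. /nn/ is a geminate; the first /n/ deletes. → [nifejonoanaikij].
/dewohhonwowzezitt/: /hh/ is a geminate; the first /h/ deletes. /tt/ is a geminate; the first /t/ deletes. → [dewohonwowzezit].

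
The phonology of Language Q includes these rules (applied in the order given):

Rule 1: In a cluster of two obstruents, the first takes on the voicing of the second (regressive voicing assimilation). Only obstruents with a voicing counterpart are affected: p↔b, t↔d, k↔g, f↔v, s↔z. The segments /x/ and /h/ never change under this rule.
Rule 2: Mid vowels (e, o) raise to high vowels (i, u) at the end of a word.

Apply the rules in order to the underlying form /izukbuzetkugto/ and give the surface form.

Rule 1 (regressive voicing assimilation): /k/ precedes the voiced obstruent /b/, so it voices to [g] by assimilation. /g/ precedes the voiceless obstruent /t/, so it devoices to [k] by assimilation. /izukbuzetkugto/ → izugbuzetkukto.
Rule 2 (final vowel raising): /o/ is a mid vowel in word-final position, so it raises to [u]. /izugbuzetkukto/ → izugbuzetkuktu.

izugbuzetkuktu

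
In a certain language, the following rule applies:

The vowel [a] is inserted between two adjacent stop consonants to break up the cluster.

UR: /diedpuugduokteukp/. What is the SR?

diedapuugaduokateukap

/d/ and /p/ form a stop–stop cluster, so [a] is inserted between them.
/g/ and /d/ form a stop–stop cluster, so [a] is inserted between them.
/k/ and /t/ form a stop–stop cluster, so [a] is inserted between them.
/k/ and /p/ form a stop–stop cluster, so [a] is inserted between them.
Surface form: [diedapuugaduokateukap].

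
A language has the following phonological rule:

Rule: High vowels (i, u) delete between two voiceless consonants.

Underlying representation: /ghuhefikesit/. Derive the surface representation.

/u/ is a high vowel flanked by voiceless consonants /h/ and /h/, so it deletes.
/i/ is a high vowel flanked by voiceless consonants /f/ and /k/, so it deletes.
/i/ is a high vowel flanked by voiceless consonants /s/ and /t/, so it deletes.
Surface form: [ghhefkest].

ghhefkest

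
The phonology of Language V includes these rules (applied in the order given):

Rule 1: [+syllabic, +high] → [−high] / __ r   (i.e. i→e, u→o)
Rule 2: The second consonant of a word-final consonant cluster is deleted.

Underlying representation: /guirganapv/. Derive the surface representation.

guerganap

Rule 1 (pre-rhotic lowering): /i/ is a high vowel immediately before /r/, so it lowers to [e]. /guirganapv/ → guerganapv.
Rule 2 (final cluster simplification): /v/ is the second consonant of a word-final cluster /pv/, so it deletes. /guerganapv/ → guerganap.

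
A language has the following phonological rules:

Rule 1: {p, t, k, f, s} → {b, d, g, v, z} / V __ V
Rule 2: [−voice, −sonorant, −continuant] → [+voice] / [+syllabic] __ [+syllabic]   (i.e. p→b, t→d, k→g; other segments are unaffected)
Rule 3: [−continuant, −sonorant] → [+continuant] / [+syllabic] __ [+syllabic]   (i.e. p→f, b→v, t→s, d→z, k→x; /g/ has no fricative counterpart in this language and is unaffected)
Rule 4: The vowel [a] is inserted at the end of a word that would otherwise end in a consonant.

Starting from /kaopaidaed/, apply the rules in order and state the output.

Rule 1 (intervocalic voicing): /p/ is a voiceless obstruent between vowels /o/ and /a/, so it voices to [b]. /kaopaidaed/ → kaobaidaed.
Rule 2 (intervocalic voicing): no segment meets the environment; /kaobaidaed/ is unchanged.
Rule 3 (intervocalic spirantization): /b/ is a stop between vowels /o/ and /a/, so it spirantizes to the fricative [v]. /d/ is a stop between vowels /i/ and /a/, so it spirantizes to the fricative [z]. /kaobaidaed/ → kaovaizaed.
Rule 4 (final a-epenthesis): the form ends in the consonant /d/, so [a] is inserted word-finally. /kaovaizaed/ → kaovaizaeda.

kaovaizaeda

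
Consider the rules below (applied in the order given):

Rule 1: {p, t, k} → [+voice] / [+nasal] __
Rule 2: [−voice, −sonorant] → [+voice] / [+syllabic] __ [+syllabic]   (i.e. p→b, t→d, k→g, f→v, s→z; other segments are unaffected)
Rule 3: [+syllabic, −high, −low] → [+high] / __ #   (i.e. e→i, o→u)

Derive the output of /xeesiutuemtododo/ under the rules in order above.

xeeziuduemdododu

Rule 1 (post-nasal voicing): /t/ is a voiceless stop immediately after the nasal /m/, so it voices to [d]. /xeesiutuemtododo/ → xeesiutuemdododo.
Rule 2 (intervocalic voicing): /s/ is a voiceless obstruent between vowels /e/ and /i/, so it voices to [z]. /t/ is a voiceless obstruent between vowels /u/ and /u/, so it voices to [d]. /xeesiutuemdododo/ → xeeziuduemdododo.
Rule 3 (final vowel raising): /o/ is a mid vowel in word-final position, so it raises to [u]. /xeeziuduemdododo/ → xeeziuduemdododu.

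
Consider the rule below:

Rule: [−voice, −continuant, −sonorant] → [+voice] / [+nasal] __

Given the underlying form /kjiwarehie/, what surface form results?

No segment of /kjiwarehie/ meets the structural description of the rule, so the form surfaces unchanged.

kjiwarehie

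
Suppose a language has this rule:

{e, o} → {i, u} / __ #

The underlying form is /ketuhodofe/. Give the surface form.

/e/ is a mid vowel in word-final position, so it raises to [i].
The other instances of /e/, /o/ do not occur in the required environment and remain unchanged.
Surface form: [ketuhodofi].

ketuhodofi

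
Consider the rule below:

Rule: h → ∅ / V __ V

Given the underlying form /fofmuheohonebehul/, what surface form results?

fofmueoonebeul

/h/ occurs between vowels /u/ and /e/, so it deletes.
/h/ occurs between vowels /o/ and /o/, so it deletes.
/h/ occurs between vowels /e/ and /u/, so it deletes.
Surface form: [fofmueoonebeul].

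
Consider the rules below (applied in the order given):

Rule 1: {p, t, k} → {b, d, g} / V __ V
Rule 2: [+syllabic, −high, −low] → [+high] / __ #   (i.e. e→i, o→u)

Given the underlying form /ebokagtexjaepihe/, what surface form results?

Rule 1 (intervocalic voicing): /k/ is a voiceless stop between vowels /o/ and /a/, so it voices to [g]. /p/ is a voiceless stop between vowels /e/ and /i/, so it voices to [b]. /ebokagtexjaepihe/ → ebogagtexjaebihe.
Rule 2 (final vowel raising): /e/ is a mid vowel in word-final position, so it raises to [i]. /ebogagtexjaebihe/ → ebogagtexjaebihi.

ebogagtexjaebihi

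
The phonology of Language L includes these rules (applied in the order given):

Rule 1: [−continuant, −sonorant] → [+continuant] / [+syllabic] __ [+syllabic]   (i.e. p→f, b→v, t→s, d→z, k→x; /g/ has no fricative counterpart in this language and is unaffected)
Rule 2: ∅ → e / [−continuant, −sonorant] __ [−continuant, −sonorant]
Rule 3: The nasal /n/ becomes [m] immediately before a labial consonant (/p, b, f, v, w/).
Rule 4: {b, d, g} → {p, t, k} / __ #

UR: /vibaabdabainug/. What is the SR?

Rule 1 (intervocalic spirantization): /b/ is a stop between vowels /i/ and /a/, so it spirantizes to the fricative [v]. /b/ is a stop between vowels /a/ and /a/, so it spirantizes to the fricative [v]. /vibaabdabainug/ → vivaabdavainug.
Rule 2 (stop-cluster e-epenthesis): /b/ and /d/ form a stop–stop cluster, so [e] is inserted between them. /vivaabdavainug/ → vivaabedavainug.
Rule 3 (nasal place assimilation): no segment meets the environment; /vivaabedavainug/ is unchanged.
Rule 4 (final devoicing): /g/ is a voiced stop in word-final position, so it devoices to [k]. /vivaabedavainug/ → vivaabedavainuk.

vivaabedavainuk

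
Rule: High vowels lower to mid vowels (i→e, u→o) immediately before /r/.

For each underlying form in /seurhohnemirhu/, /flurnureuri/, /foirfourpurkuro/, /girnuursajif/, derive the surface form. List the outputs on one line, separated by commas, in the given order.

seorhohnemerhu, flornoreori, foerfoorporkoro, gernuorsajif

/seurhohnemirhu/: /u/ is a high vowel immediately before /r/, so it lowers to [o]. /i/ is a high vowel immediately before /r/, so it lowers to [e]. → [seorhohnemerhu].
/flurnureuri/: /u/ is a high vowel immediately before /r/, so it lowers to [o]. /u/ is a high vowel immediately before /r/, so it lowers to [o]. /u/ is a high vowel immediately before /r/, so it lowers to [o]. → [flornoreori].
/foirfourpurkuro/: /i/ is a high vowel immediately before /r/, so it lowers to [e]. /u/ is a high vowel immediately before /r/, so it lowers to [o]. /u/ is a high vowel immediately before /r/, so it lowers to [o]. /u/ is a high vowel immediately before /r/, so it lowers to [o]. → [foerfoorporkoro].
/girnuursajif/: /i/ is a high vowel immediately before /r/, so it lowers to [e]. /u/ is a high vowel immediately before /r/, so it lowers to [o]. → [gernuorsajif].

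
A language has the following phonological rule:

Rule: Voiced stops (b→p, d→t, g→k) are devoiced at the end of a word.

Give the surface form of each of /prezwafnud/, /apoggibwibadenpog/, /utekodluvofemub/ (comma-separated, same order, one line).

/prezwafnud/: /d/ is a voiced stop in word-final position, so it devoices to [t]. → [prezwafnut].
/apoggibwibadenpog/: /g/ is a voiced stop in word-final position, so it devoices to [k]. → [apoggibwibadenpok].
/utekodluvofemub/: /b/ is a voiced stop in word-final position, so it devoices to [p]. → [utekodluvofemup].

prezwafnut, apoggibwibadenpok, utekodluvofemup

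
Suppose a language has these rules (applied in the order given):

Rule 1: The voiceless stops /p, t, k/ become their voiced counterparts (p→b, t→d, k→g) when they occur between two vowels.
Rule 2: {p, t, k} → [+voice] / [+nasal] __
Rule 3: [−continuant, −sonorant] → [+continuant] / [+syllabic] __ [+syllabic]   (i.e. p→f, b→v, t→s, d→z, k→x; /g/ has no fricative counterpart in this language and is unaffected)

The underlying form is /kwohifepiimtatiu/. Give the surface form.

Rule 1 (intervocalic voicing): /p/ is a voiceless stop between vowels /e/ and /i/, so it voices to [b]. /t/ is a voiceless stop between vowels /a/ and /i/, so it voices to [d]. /kwohifepiimtatiu/ → kwohifebiimtadiu.
Rule 2 (post-nasal voicing): /t/ is a voiceless stop immediately after the nasal /m/, so it voices to [d]. /kwohifebiimtadiu/ → kwohifebiimdadiu.
Rule 3 (intervocalic spirantization): /b/ is a stop between vowels /e/ and /i/, so it spirantizes to the fricative [v]. /d/ is a stop between vowels /a/ and /i/, so it spirantizes to the fricative [z]. /kwohifebiimdadiu/ → kwohifeviimdaziu.

kwohifeviimdaziu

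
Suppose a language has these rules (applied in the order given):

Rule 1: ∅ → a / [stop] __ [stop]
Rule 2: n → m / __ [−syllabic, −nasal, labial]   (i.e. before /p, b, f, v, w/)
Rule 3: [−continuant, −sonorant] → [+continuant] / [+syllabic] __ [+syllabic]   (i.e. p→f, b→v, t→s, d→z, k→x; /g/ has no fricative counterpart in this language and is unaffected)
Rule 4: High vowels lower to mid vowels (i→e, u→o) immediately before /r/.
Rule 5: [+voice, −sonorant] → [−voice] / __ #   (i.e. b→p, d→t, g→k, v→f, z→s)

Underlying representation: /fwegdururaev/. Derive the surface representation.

Rule 1 (stop-cluster a-epenthesis): /g/ and /d/ form a stop–stop cluster, so [a] is inserted between them. /fwegdururaev/ → fwegadururaev.
Rule 2 (nasal place assimilation): no segment meets the environment; /fwegadururaev/ is unchanged.
Rule 3 (intervocalic spirantization): /d/ is a stop between vowels /a/ and /u/, so it spirantizes to the fricative [z]. /fwegadururaev/ → fwegazururaev.
Rule 4 (pre-rhotic lowering): /u/ is a high vowel immediately before /r/, so it lowers to [o]. /u/ is a high vowel immediately before /r/, so it lowers to [o]. /fwegazururaev/ → fwegazororaev.
Rule 5 (final devoicing): /v/ is a voiced obstruent in word-final position, so it devoices to [f]. /fwegazororaev/ → fwegazororaef.

fwegazororaef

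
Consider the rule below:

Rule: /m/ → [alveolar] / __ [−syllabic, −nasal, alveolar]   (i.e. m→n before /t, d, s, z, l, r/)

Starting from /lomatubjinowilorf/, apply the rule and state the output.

No segment of /lomatubjinowilorf/ meets the structural description of the rule, so the form surfaces unchanged.

lomatubjinowilorf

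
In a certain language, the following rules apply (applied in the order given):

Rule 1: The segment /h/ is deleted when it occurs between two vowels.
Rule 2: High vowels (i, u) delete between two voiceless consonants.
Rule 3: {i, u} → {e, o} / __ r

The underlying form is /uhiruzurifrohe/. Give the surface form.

ueruzorifroe

Rule 1 (intervocalic h-deletion): /h/ occurs between vowels /u/ and /i/, so it deletes. /h/ occurs between vowels /o/ and /e/, so it deletes. /uhiruzurifrohe/ → uiruzurifroe.
Rule 2 (high vowel syncope): no segment meets the environment; /uiruzurifroe/ is unchanged.
Rule 3 (pre-rhotic lowering): /i/ is a high vowel immediately before /r/, so it lowers to [e]. /u/ is a high vowel immediately before /r/, so it lowers to [o]. /uiruzurifroe/ → ueruzorifroe.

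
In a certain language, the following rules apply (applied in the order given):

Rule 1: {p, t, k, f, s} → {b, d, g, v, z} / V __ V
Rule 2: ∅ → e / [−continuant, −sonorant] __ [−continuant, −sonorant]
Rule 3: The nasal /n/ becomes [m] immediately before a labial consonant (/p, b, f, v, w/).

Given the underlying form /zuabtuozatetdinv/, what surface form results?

zuabetuozadetedimv

Rule 1 (intervocalic voicing): /t/ is a voiceless obstruent between vowels /a/ and /e/, so it voices to [d]. /zuabtuozatetdinv/ → zuabtuozadetdinv.
Rule 2 (stop-cluster e-epenthesis): /b/ and /t/ form a stop–stop cluster, so [e] is inserted between them. /t/ and /d/ form a stop–stop cluster, so [e] is inserted between them. /zuabtuozadetdinv/ → zuabetuozadetedinv.
Rule 3 (nasal place assimilation): /n/ precedes the labial consonant /v/, so it assimilates in place to [m]. /zuabetuozadetedinv/ → zuabetuozadetedimv.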